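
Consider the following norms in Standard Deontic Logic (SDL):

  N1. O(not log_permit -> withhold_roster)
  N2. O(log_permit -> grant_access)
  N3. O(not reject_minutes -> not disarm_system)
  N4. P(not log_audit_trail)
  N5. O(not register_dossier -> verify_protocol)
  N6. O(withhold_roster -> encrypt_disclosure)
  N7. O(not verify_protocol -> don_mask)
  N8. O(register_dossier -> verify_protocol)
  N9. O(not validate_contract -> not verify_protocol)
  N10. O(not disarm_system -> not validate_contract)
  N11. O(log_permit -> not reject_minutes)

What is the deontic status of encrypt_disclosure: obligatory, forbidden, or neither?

Premises 8 and 5 cover both cases: O(register_dossier -> verify_protocol) and O(not register_dossier -> verify_protocol). Since register_dossier ∨ not register_dossier is a tautology, O(verify_protocol) follows.
Premise 9, O(not validate_contract -> not verify_protocol), contraposes to O(verify_protocol -> validate_contract); with O(verify_protocol) we get O(validate_contract).
Premise 10, O(not disarm_system -> not validate_contract), contraposes to O(validate_contract -> disarm_system); with O(validate_contract) we get O(disarm_system).
Premise 3, O(not reject_minutes -> not disarm_system), contraposes to O(disarm_system -> reject_minutes); with O(disarm_system) we get O(reject_minutes).
The contrapositive of premise 11 (O(log_permit -> not reject_minutes)) is O(reject_minutes -> not log_permit), and O(reject_minutes) is already established, so O(not log_permit).
With premise 1, O(not log_permit -> withhold_roster), the K-axiom yields O(withhold_roster).
Applying K to premise 6 (O(withhold_roster -> encrypt_disclosure)) and O(withhold_roster) yields O(encrypt_disclosure).
Premises 2, 4, 7 do not contribute to this derivation.
Hence encrypt_disclosure is obligatory.

Obligatory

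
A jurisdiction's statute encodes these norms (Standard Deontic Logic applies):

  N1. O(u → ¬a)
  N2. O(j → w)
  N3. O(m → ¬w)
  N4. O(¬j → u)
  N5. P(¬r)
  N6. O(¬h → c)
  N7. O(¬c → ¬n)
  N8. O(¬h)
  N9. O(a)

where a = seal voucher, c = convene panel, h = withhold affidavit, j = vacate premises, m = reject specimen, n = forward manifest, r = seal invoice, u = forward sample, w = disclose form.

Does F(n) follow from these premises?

No

Premise 7 is O(¬c → ¬n), but O(¬c) is not derivable from the premises, so it does not yield O(¬n).
No other premise forces O(¬n). An ideal world satisfying every premise can still have n true, so F(n) is not derivable.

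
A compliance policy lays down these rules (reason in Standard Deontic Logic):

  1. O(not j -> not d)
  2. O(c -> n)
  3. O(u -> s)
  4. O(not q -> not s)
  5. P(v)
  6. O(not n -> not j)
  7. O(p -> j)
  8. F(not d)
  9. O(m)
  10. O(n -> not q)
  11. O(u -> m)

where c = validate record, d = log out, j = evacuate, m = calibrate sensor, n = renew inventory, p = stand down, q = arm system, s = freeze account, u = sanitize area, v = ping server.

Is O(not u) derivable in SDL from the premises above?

Premise 8, F(not d), is equivalent to O(d).
Premise 1 is O(not j -> not d); contrapositively O(d -> j). Since O(d) holds, K gives O(j).
Premise 6 is O(not n -> not j); contrapositively O(j -> n). Since O(j) holds, K gives O(n).
With premise 10, O(n -> not q), the K-axiom yields O(not q).
Applying K to premise 4 (O(not q -> not s)) and O(not q) yields O(not s).
The contrapositive of premise 3 (O(u -> s)) is O(not s -> not u), and O(not s) is already established, so O(not u).
Premises 2, 5, 7, 9, 11 do not contribute to this derivation.
So O(not u) follows.

Yes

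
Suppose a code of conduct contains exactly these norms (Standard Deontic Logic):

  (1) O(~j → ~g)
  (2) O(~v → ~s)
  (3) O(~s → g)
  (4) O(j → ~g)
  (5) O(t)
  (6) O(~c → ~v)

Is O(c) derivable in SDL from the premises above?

Premises 1 and 4 cover both cases: O(~j → ~g) and O(j → ~g). Since ~j ∨ j is a tautology, O(~g) follows.
Premise 3 is O(~s → g); contrapositively O(~g → s). Since O(~g) holds, K gives O(s).
The contrapositive of premise 2 (O(~v → ~s)) is O(s → v), and O(s) is already established, so O(v).
The contrapositive of premise 6 (O(~c → ~v)) is O(v → c), and O(v) is already established, so O(c).
Premise 5 does not contribute to this derivation.
So O(c) follows.

Yes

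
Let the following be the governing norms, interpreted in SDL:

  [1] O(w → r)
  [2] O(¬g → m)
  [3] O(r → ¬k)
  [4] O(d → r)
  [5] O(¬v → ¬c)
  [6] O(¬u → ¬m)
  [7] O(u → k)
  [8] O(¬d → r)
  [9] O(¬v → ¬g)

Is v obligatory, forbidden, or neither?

By case analysis on d: premise 4 gives O(d → r) and premise 8 gives O(¬d → r), so O(r) either way.
Applying K to premise 3 (O(r → ¬k)) and O(r) yields O(¬k).
Premise 7, O(u → k), contraposes to O(¬k → ¬u); with O(¬k) we get O(¬u).
Premise 6 is O(¬u → ¬m); since O(¬u), deontic closure gives O(¬m).
The contrapositive of premise 2 (O(¬g → m)) is O(¬m → g), and O(¬m) is already established, so O(g).
The contrapositive of premise 9 (O(¬v → ¬g)) is O(g → v), and O(g) is already established, so O(v).
Premises 1, 5 do not contribute to this derivation.
Hence v is obligatory.

Obligatory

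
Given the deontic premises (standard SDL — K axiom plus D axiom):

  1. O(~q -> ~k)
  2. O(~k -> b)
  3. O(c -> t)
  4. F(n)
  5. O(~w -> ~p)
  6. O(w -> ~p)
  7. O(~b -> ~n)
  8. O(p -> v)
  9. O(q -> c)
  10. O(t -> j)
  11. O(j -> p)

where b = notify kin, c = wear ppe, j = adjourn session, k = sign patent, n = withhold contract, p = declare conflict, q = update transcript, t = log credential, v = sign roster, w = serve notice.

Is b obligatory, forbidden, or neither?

Premises 5 and 6 are O(~w -> ~p) and O(w -> ~p); every ideal world satisfies ~w or w, so in either case ~p holds — hence O(~p).
The contrapositive of premise 11 (O(j -> p)) is O(~p -> ~j), and O(~p) is already established, so O(~j).
The contrapositive of premise 10 (O(t -> j)) is O(~j -> ~t), and O(~j) is already established, so O(~t).
Premise 3, O(c -> t), contraposes to O(~t -> ~c); with O(~t) we get O(~c).
The contrapositive of premise 9 (O(q -> c)) is O(~c -> ~q), and O(~c) is already established, so O(~q).
From O(~q) and premise 1, O(~q -> ~k), we obtain O(~k).
From O(~k) and premise 2, O(~k -> b), we obtain O(b).
Premises 4, 7, 8 do not contribute to this derivation.
Hence b is obligatory.

Obligatory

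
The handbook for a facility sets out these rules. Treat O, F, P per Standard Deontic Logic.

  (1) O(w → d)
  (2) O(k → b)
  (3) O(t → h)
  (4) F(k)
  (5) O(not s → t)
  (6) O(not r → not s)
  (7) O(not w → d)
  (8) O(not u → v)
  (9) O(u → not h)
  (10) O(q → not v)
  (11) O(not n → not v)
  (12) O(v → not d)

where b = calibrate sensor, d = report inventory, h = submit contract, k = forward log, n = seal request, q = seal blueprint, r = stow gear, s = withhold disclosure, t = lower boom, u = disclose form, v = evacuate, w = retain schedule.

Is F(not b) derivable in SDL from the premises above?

No

Premise 2 is O(k → b), but O(k) is not derivable from the premises, so it does not yield O(b).
No other premise forces O(b). An ideal world satisfying every premise can still have not b true, so F(not b) is not derivable.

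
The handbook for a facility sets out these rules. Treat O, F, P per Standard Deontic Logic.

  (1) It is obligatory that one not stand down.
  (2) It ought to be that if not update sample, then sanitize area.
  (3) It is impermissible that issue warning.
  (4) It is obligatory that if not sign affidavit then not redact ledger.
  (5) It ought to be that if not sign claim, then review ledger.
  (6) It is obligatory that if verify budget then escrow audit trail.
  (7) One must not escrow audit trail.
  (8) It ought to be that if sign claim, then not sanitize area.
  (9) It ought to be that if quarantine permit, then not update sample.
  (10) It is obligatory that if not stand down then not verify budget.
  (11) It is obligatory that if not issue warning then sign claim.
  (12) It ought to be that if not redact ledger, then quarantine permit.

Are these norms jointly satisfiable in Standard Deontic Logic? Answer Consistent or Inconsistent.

Consistent

Premise 6 is O(verify_budget → escrow_audit_trail), but O(verify_budget) is not derivable from the premises, so it does not yield O(escrow_audit_trail).
So O(escrow_audit_trail) is not derivable, and the apparent clash with O(¬escrow_audit_trail) does not arise.
A world satisfying every obligation exists (e.g. escrow_audit_trail=false, issue_warning=false, quarantine_permit=false, redact_ledger=true, review_ledger=false, sanitize_area=false, sign_affidavit=true, sign_claim=true, stand_down=false, update_sample=true, verify_budget=false); no atom is both obligatory and forbidden, so the set is consistent.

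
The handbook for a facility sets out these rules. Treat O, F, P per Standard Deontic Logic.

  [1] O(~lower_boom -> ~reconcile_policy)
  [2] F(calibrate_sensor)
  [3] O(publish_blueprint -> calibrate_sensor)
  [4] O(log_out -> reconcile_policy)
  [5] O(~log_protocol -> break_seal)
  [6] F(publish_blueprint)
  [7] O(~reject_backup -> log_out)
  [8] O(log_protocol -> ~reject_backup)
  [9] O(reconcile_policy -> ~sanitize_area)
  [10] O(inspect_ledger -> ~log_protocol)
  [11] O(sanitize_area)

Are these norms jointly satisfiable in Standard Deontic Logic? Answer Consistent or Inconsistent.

Premise 3 is O(publish_blueprint -> calibrate_sensor), but O(publish_blueprint) is not derivable from the premises, so it does not yield O(calibrate_sensor).
So O(calibrate_sensor) is not derivable, and the apparent clash with O(~calibrate_sensor) does not arise.
A world satisfying every obligation exists (e.g. break_seal=true, calibrate_sensor=false, inspect_ledger=false, log_out=false, log_protocol=false, lower_boom=false, publish_blueprint=false, reconcile_policy=false, reject_backup=true, sanitize_area=true); no atom is both obligatory and forbidden, so the set is consistent.

Consistent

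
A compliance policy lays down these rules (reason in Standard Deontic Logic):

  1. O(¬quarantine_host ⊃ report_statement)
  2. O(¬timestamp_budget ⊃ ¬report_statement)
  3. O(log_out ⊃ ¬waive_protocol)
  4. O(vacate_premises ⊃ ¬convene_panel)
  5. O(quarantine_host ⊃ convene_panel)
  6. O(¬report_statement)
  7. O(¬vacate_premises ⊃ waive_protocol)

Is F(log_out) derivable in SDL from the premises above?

Premise 6 gives O(¬report_statement).
Premise 1, O(¬quarantine_host ⊃ report_statement), contraposes to O(¬report_statement ⊃ quarantine_host); with O(¬report_statement) we get O(quarantine_host).
From O(quarantine_host) and premise 5, O(quarantine_host ⊃ convene_panel), we obtain O(convene_panel).
The contrapositive of premise 4 (O(vacate_premises ⊃ ¬convene_panel)) is O(convene_panel ⊃ ¬vacate_premises), and O(convene_panel) is already established, so O(¬vacate_premises).
With premise 7, O(¬vacate_premises ⊃ waive_protocol), the K-axiom yields O(waive_protocol).
Premise 3 is O(log_out ⊃ ¬waive_protocol); contrapositively O(waive_protocol ⊃ ¬log_out). Since O(waive_protocol) holds, K gives O(¬log_out).
Premise 2 does not contribute to this derivation.
So O(¬log_out) holds, i.e. F(log_out). The claim follows.

Yes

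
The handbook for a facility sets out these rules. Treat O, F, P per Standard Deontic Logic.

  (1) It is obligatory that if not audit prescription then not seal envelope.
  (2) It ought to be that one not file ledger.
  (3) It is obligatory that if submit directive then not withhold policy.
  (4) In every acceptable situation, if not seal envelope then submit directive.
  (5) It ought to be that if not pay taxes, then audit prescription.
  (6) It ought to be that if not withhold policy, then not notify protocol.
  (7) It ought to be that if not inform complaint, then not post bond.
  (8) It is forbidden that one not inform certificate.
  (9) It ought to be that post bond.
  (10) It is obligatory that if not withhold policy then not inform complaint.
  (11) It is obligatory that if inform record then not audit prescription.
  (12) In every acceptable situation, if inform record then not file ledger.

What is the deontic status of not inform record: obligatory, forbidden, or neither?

Obligatory

Premise 9 gives O(post_bond).
Premise 7 is O(¬inform_complaint → ¬post_bond); contrapositively O(post_bond → inform_complaint). Since O(post_bond) holds, K gives O(inform_complaint).
Premise 10 is O(¬withhold_policy → ¬inform_complaint); contrapositively O(inform_complaint → withhold_policy). Since O(inform_complaint) holds, K gives O(withhold_policy).
Premise 3, O(submit_directive → ¬withhold_policy), contraposes to O(withhold_policy → ¬submit_directive); with O(withhold_policy) we get O(¬submit_directive).
The contrapositive of premise 4 (O(¬seal_envelope → submit_directive)) is O(¬submit_directive → seal_envelope), and O(¬submit_directive) is already established, so O(seal_envelope).
Premise 1, O(¬audit_prescription → ¬seal_envelope), contraposes to O(seal_envelope → audit_prescription); with O(seal_envelope) we get O(audit_prescription).
Premise 11 is O(inform_record → ¬audit_prescription); contrapositively O(audit_prescription → ¬inform_record). Since O(audit_prescription) holds, K gives O(¬inform_record).
Premises 2, 5, 6, 8, 12 do not contribute to this derivation.
Hence ¬inform_record is obligatory.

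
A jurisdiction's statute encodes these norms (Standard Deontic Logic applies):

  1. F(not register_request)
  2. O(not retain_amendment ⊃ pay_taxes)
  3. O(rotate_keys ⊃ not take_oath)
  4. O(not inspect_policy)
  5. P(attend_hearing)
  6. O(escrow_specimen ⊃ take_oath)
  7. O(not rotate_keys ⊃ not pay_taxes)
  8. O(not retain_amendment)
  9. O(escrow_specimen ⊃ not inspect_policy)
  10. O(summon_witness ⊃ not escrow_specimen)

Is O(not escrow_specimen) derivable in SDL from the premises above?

Premise 8 states O(not retain_amendment) outright.
From O(not retain_amendment) and premise 2, O(not retain_amendment ⊃ pay_taxes), we obtain O(pay_taxes).
The contrapositive of premise 7 (O(not rotate_keys ⊃ not pay_taxes)) is O(pay_taxes ⊃ rotate_keys), and O(pay_taxes) is already established, so O(rotate_keys).
With premise 3, O(rotate_keys ⊃ not take_oath), the K-axiom yields O(not take_oath).
The contrapositive of premise 6 (O(escrow_specimen ⊃ take_oath)) is O(not take_oath ⊃ not escrow_specimen), and O(not take_oath) is already established, so O(not escrow_specimen).
Premises 1, 4, 5, 9, 10 do not contribute to this derivation.
So O(not escrow_specimen) follows.

Yes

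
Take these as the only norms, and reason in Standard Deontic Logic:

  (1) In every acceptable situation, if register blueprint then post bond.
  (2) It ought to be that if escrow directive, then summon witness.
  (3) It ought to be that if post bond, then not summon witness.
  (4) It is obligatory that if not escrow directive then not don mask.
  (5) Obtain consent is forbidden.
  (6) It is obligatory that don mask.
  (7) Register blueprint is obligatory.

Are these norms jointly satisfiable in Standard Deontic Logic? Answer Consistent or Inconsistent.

Inconsistent

From premise 6 we have O(don_mask).
The contrapositive of premise 4 (O(¬escrow_directive → ¬don_mask)) is O(don_mask → escrow_directive), and O(don_mask) is already established, so O(escrow_directive).
From O(escrow_directive) and premise 2, O(escrow_directive → summon_witness), we obtain O(summon_witness).
The contrapositive of premise 3 (O(post_bond → ¬summon_witness)) is O(summon_witness → ¬post_bond), and O(summon_witness) is already established, so O(¬post_bond).
Premise 1, O(register_blueprint → post_bond), contraposes to O(¬post_bond → ¬register_blueprint); with O(¬post_bond) we get O(¬register_blueprint).
But premise 7 directly asserts O(register_blueprint).
We now have both O(¬register_blueprint) and O(register_blueprint) — register_blueprint is simultaneously obligatory and forbidden, violating the D-axiom.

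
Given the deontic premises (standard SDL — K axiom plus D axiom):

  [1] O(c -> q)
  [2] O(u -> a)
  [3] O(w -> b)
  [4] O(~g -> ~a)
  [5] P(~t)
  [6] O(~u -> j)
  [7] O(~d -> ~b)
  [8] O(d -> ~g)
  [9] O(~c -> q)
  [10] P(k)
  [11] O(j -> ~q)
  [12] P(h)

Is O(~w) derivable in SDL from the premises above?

By case analysis on ~c: premise 9 gives O(~c -> q) and premise 1 gives O(c -> q), so O(q) either way.
Premise 11, O(j -> ~q), contraposes to O(q -> ~j); with O(q) we get O(~j).
Premise 6, O(~u -> j), contraposes to O(~j -> u); with O(~j) we get O(u).
With premise 2, O(u -> a), the K-axiom yields O(a).
The contrapositive of premise 4 (O(~g -> ~a)) is O(a -> g), and O(a) is already established, so O(g).
Premise 8 is O(d -> ~g); contrapositively O(g -> ~d). Since O(g) holds, K gives O(~d).
From O(~d) and premise 7, O(~d -> ~b), we obtain O(~b).
Premise 3, O(w -> b), contraposes to O(~b -> ~w); with O(~b) we get O(~w).
Premises 5, 10, 12 do not contribute to this derivation.
So O(~w) follows.

Yes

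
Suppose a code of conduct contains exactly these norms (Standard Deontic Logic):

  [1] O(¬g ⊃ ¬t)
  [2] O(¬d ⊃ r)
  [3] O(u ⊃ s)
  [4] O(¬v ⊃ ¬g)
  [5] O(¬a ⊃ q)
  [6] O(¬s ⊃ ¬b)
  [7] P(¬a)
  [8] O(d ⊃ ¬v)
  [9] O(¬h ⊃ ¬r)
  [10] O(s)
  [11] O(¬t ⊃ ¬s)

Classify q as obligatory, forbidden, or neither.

Neither

Premise 5 is O(¬a ⊃ q), but O(¬a) is not derivable from the premises (the permission P(¬a) asserts only ¬O(a), not O(¬a)), so it does not yield O(q).
No premise or chain of K-axiom applications forces O(q), and none forces O(¬q). So q is neither obligatory nor forbidden under these norms.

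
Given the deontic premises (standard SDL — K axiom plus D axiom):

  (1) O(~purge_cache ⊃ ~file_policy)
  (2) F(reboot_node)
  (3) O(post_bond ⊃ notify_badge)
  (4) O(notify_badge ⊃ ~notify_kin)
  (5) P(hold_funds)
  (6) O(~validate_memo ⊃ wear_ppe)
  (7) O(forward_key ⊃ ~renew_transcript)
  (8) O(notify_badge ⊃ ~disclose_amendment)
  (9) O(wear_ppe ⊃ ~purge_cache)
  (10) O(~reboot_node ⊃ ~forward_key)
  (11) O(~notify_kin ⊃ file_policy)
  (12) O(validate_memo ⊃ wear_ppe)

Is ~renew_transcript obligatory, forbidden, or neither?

Neither

Premise 7 is O(forward_key ⊃ ~renew_transcript), but O(forward_key) is not derivable from the premises, so it does not yield O(~renew_transcript).
No premise or chain of K-axiom applications forces O(~renew_transcript), and none forces O(renew_transcript). So ~renew_transcript is neither obligatory nor forbidden under these norms.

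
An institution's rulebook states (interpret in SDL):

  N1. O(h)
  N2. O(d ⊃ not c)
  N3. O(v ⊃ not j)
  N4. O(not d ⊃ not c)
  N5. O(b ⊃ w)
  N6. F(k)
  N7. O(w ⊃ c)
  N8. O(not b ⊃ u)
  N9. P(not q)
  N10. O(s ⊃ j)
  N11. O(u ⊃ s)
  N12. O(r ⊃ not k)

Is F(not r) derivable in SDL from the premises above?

No

Premise 12 is O(r ⊃ not k); even if O(not k) held, inferring O(r) would be affirming the consequent — invalid.
No other premise forces O(r). An ideal world satisfying every premise can still have not r true, so F(not r) is not derivable.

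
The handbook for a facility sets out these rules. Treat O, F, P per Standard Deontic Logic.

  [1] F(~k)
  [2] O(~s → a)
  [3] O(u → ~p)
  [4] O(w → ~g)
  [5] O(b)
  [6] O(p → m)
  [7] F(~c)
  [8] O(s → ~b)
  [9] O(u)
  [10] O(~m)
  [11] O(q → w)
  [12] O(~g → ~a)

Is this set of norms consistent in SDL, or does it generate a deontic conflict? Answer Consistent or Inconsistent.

Consistent

Premise 6 is O(p → m), but O(p) is not derivable from the premises, so it does not yield O(m).
So O(m) is not derivable, and the apparent clash with O(~m) does not arise.
A world satisfying every obligation exists (e.g. a=true, b=true, c=true, g=true, k=true, m=false, p=false, q=false, s=false, u=true, w=false); no atom is both obligatory and forbidden, so the set is consistent.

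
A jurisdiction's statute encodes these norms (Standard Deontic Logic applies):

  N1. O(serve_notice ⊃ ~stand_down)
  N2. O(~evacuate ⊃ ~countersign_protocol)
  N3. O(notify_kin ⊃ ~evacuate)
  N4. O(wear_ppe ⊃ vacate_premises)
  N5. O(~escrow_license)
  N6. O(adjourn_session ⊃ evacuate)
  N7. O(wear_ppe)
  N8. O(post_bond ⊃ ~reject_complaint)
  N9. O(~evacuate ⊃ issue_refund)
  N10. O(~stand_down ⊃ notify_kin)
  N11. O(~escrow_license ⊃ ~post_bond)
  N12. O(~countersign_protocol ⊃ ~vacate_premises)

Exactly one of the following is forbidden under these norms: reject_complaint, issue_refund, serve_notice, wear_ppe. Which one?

Premise 7 gives O(wear_ppe).
Applying K to premise 4 (O(wear_ppe ⊃ vacate_premises)) and O(wear_ppe) yields O(vacate_premises).
Premise 12 is O(~countersign_protocol ⊃ ~vacate_premises); contrapositively O(vacate_premises ⊃ countersign_protocol). Since O(vacate_premises) holds, K gives O(countersign_protocol).
Premise 2 is O(~evacuate ⊃ ~countersign_protocol); contrapositively O(countersign_protocol ⊃ evacuate). Since O(countersign_protocol) holds, K gives O(evacuate).
Premise 3 is O(notify_kin ⊃ ~evacuate); contrapositively O(evacuate ⊃ ~notify_kin). Since O(evacuate) holds, K gives O(~notify_kin).
Premise 10, O(~stand_down ⊃ notify_kin), contraposes to O(~notify_kin ⊃ stand_down); with O(~notify_kin) we get O(stand_down).
Premise 1, O(serve_notice ⊃ ~stand_down), contraposes to O(stand_down ⊃ ~serve_notice); with O(stand_down) we get O(~serve_notice).
So O(~serve_notice) holds, i.e. serve_notice is forbidden. None of the other listed options is forbidden under the premises.

serve_notice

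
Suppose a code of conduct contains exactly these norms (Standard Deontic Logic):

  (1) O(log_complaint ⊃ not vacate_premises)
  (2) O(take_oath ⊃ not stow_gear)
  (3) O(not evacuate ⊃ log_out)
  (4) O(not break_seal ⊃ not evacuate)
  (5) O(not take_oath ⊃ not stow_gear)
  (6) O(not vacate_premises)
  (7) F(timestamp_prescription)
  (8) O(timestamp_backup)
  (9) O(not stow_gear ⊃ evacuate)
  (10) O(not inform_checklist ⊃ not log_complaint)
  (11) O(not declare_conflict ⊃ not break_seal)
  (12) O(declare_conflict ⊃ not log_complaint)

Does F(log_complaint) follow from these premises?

Yes

Premises 5 and 2 are O(not take_oath ⊃ not stow_gear) and O(take_oath ⊃ not stow_gear); every ideal world satisfies not take_oath or take_oath, so in either case not stow_gear holds — hence O(not stow_gear).
Premise 9 is O(not stow_gear ⊃ evacuate); since O(not stow_gear), deontic closure gives O(evacuate).
Premise 4, O(not break_seal ⊃ not evacuate), contraposes to O(evacuate ⊃ break_seal); with O(evacuate) we get O(break_seal).
Premise 11, O(not declare_conflict ⊃ not break_seal), contraposes to O(break_seal ⊃ declare_conflict); with O(break_seal) we get O(declare_conflict).
With premise 12, O(declare_conflict ⊃ not log_complaint), the K-axiom yields O(not log_complaint).
Premises 1, 3, 6, 7, 8, 10 do not contribute to this derivation.
So O(not log_complaint) holds, i.e. F(log_complaint). The claim follows.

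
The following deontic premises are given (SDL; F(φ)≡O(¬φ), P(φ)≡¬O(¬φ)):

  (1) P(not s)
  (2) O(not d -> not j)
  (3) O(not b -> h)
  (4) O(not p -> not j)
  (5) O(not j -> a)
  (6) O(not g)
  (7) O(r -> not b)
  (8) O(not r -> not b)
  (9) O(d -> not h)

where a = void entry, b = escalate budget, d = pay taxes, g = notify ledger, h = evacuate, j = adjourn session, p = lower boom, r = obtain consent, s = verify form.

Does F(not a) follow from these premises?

Yes

Premises 7 and 8 are O(r -> not b) and O(not r -> not b); every ideal world satisfies r or not r, so in either case not b holds — hence O(not b).
Premise 3 is O(not b -> h); since O(not b), deontic closure gives O(h).
Premise 9 is O(d -> not h); contrapositively O(h -> not d). Since O(h) holds, K gives O(not d).
Premise 2 is O(not d -> not j); since O(not d), deontic closure gives O(not j).
Premise 5 is O(not j -> a); since O(not j), deontic closure gives O(a).
Premises 1, 4, 6 do not contribute to this derivation.
So O(a) holds, i.e. F(not a). The claim follows.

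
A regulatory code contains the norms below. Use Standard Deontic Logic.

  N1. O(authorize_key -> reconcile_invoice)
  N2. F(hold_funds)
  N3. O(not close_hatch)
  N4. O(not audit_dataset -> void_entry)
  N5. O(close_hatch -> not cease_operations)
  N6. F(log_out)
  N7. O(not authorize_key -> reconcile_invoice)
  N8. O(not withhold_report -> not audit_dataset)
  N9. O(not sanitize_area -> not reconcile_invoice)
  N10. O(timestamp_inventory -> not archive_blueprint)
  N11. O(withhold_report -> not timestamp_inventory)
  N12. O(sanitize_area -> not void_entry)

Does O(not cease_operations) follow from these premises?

Premise 5 is O(close_hatch -> not cease_operations), but O(close_hatch) is not derivable from the premises, so it does not yield O(not cease_operations).
No other premise forces O(not cease_operations). An ideal world satisfying every premise can still have not cease_operations false, so O(not cease_operations) is not derivable.

No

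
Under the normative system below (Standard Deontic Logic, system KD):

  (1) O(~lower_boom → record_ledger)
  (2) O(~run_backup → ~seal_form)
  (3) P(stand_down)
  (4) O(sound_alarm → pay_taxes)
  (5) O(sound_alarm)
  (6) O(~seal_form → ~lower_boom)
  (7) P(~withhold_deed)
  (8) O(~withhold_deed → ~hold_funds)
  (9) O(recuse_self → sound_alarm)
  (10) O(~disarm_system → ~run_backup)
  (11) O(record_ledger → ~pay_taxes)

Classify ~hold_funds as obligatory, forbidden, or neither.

Premise 8 is O(~withhold_deed → ~hold_funds), but O(~withhold_deed) is not derivable from the premises (the permission P(~withhold_deed) asserts only ~O(withhold_deed), not O(~withhold_deed)), so it does not yield O(~hold_funds).
No premise or chain of K-axiom applications forces O(~hold_funds), and none forces O(hold_funds). So ~hold_funds is neither obligatory nor forbidden under these norms.

Neither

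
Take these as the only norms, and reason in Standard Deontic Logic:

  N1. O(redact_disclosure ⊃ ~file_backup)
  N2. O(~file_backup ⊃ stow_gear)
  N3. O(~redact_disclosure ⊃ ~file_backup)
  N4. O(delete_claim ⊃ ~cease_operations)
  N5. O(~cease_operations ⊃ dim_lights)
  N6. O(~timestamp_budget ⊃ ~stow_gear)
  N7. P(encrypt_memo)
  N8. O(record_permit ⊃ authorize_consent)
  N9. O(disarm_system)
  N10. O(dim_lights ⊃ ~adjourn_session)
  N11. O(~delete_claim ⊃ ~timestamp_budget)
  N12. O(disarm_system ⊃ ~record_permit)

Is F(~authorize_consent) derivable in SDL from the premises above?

Premise 8 is O(record_permit ⊃ authorize_consent), but O(record_permit) is not derivable from the premises, so it does not yield O(authorize_consent).
No other premise forces O(authorize_consent). An ideal world satisfying every premise can still have ~authorize_consent true, so F(~authorize_consent) is not derivable.

No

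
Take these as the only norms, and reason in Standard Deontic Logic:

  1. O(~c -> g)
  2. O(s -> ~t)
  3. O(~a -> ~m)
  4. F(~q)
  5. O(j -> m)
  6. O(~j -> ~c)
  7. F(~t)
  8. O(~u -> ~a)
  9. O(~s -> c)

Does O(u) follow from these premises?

F(~t) at premise 7 means O(t).
The contrapositive of premise 2 (O(s -> ~t)) is O(t -> ~s), and O(t) is already established, so O(~s).
Premise 9 is O(~s -> c); since O(~s), deontic closure gives O(c).
Premise 6 is O(~j -> ~c); contrapositively O(c -> j). Since O(c) holds, K gives O(j).
Applying K to premise 5 (O(j -> m)) and O(j) yields O(m).
Premise 3, O(~a -> ~m), contraposes to O(m -> a); with O(m) we get O(a).
Premise 8, O(~u -> ~a), contraposes to O(a -> u); with O(a) we get O(u).
Premises 1, 4 do not contribute to this derivation.
So O(u) follows.

Yes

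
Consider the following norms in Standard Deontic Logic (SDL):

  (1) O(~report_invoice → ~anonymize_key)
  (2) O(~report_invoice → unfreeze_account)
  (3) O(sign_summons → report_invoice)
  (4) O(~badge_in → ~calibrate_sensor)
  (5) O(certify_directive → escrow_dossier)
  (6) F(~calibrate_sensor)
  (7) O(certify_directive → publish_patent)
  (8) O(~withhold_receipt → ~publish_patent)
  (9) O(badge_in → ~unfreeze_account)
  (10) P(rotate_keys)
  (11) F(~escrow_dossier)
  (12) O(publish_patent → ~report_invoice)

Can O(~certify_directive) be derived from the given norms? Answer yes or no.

Yes

Premise 6 is F(~calibrate_sensor), i.e. O(calibrate_sensor).
Premise 4 is O(~badge_in → ~calibrate_sensor); contrapositively O(calibrate_sensor → badge_in). Since O(calibrate_sensor) holds, K gives O(badge_in).
With premise 9, O(badge_in → ~unfreeze_account), the K-axiom yields O(~unfreeze_account).
The contrapositive of premise 2 (O(~report_invoice → unfreeze_account)) is O(~unfreeze_account → report_invoice), and O(~unfreeze_account) is already established, so O(report_invoice).
Premise 12, O(publish_patent → ~report_invoice), contraposes to O(report_invoice → ~publish_patent); with O(report_invoice) we get O(~publish_patent).
Premise 7, O(certify_directive → publish_patent), contraposes to O(~publish_patent → ~certify_directive); with O(~publish_patent) we get O(~certify_directive).
Premises 1, 3, 5, 8, 10, 11 do not contribute to this derivation.
So O(~certify_directive) follows.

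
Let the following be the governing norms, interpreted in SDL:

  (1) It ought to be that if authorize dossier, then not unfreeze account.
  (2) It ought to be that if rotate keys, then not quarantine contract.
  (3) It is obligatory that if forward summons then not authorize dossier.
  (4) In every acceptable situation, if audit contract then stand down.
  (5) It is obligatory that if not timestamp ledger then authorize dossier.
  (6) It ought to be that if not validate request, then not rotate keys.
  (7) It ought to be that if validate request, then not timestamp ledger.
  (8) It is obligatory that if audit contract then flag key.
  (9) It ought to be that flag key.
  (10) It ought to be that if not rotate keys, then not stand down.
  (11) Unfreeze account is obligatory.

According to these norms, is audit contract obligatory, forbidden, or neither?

From premise 11 we have O(unfreeze_account).
Premise 1, O(authorize_dossier → ¬unfreeze_account), contraposes to O(unfreeze_account → ¬authorize_dossier); with O(unfreeze_account) we get O(¬authorize_dossier).
Premise 5, O(¬timestamp_ledger → authorize_dossier), contraposes to O(¬authorize_dossier → timestamp_ledger); with O(¬authorize_dossier) we get O(timestamp_ledger).
Premise 7 is O(validate_request → ¬timestamp_ledger); contrapositively O(timestamp_ledger → ¬validate_request). Since O(timestamp_ledger) holds, K gives O(¬validate_request).
Applying K to premise 6 (O(¬validate_request → ¬rotate_keys)) and O(¬validate_request) yields O(¬rotate_keys).
Premise 10 is O(¬rotate_keys → ¬stand_down); since O(¬rotate_keys), deontic closure gives O(¬stand_down).
Premise 4, O(audit_contract → stand_down), contraposes to O(¬stand_down → ¬audit_contract); with O(¬stand_down) we get O(¬audit_contract).
Premises 2, 3, 8, 9 do not contribute to this derivation.
Thus O(¬audit_contract), which is F(audit_contract): audit_contract is forbidden.

Forbidden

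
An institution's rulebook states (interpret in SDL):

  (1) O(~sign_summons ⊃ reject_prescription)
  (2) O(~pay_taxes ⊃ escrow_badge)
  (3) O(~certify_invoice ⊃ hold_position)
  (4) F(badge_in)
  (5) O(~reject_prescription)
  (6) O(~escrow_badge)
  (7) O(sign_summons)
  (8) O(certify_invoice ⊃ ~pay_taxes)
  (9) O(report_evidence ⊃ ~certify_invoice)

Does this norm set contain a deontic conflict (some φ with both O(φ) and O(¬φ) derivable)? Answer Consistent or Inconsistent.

Consistent

Premise 1 is O(~sign_summons ⊃ reject_prescription), but O(~sign_summons) is not derivable from the premises, so it does not yield O(reject_prescription).
So O(reject_prescription) is not derivable, and the apparent clash with O(~reject_prescription) does not arise.
A world satisfying every obligation exists (e.g. badge_in=false, certify_invoice=false, escrow_badge=false, hold_position=true, pay_taxes=true, reject_prescription=false, report_evidence=false, sign_summons=true); no atom is both obligatory and forbidden, so the set is consistent.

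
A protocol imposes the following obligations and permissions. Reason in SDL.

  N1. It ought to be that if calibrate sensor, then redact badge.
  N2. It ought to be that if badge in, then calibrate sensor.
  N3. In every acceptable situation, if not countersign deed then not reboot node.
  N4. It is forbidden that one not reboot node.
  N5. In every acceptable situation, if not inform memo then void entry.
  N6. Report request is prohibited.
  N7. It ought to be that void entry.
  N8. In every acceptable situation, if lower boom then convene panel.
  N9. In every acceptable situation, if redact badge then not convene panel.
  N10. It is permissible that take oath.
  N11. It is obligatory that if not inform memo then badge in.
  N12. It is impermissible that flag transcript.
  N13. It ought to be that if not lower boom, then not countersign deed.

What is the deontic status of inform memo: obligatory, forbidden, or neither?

Obligatory

F(¬reboot_node) at premise 4 means O(reboot_node).
The contrapositive of premise 3 (O(¬countersign_deed → ¬reboot_node)) is O(reboot_node → countersign_deed), and O(reboot_node) is already established, so O(countersign_deed).
Premise 13, O(¬lower_boom → ¬countersign_deed), contraposes to O(countersign_deed → lower_boom); with O(countersign_deed) we get O(lower_boom).
From O(lower_boom) and premise 8, O(lower_boom → convene_panel), we obtain O(convene_panel).
Premise 9 is O(redact_badge → ¬convene_panel); contrapositively O(convene_panel → ¬redact_badge). Since O(convene_panel) holds, K gives O(¬redact_badge).
Premise 1, O(calibrate_sensor → redact_badge), contraposes to O(¬redact_badge → ¬calibrate_sensor); with O(¬redact_badge) we get O(¬calibrate_sensor).
Premise 2 is O(badge_in → calibrate_sensor); contrapositively O(¬calibrate_sensor → ¬badge_in). Since O(¬calibrate_sensor) holds, K gives O(¬badge_in).
Premise 11, O(¬inform_memo → badge_in), contraposes to O(¬badge_in → inform_memo); with O(¬badge_in) we get O(inform_memo).
Premises 5, 6, 7, 10, 12 do not contribute to this derivation.
Hence inform_memo is obligatory.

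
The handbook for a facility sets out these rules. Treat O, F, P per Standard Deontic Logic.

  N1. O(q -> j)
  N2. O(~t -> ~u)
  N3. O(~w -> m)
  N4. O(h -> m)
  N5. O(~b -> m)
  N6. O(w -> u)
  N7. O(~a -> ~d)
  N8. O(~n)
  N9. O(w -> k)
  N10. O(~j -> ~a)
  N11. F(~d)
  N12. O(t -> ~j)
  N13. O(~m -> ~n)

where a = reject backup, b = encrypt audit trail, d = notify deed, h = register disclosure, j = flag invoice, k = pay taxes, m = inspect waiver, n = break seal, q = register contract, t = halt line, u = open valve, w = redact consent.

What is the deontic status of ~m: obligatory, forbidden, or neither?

Forbidden

Premise 11, F(~d), is equivalent to O(d).
Premise 7, O(~a -> ~d), contraposes to O(d -> a); with O(d) we get O(a).
Premise 10 is O(~j -> ~a); contrapositively O(a -> j). Since O(a) holds, K gives O(j).
Premise 12 is O(t -> ~j); contrapositively O(j -> ~t). Since O(j) holds, K gives O(~t).
Premise 2 is O(~t -> ~u); since O(~t), deontic closure gives O(~u).
Premise 6 is O(w -> u); contrapositively O(~u -> ~w). Since O(~u) holds, K gives O(~w).
Premise 3 is O(~w -> m); since O(~w), deontic closure gives O(m).
Premises 1, 4, 5, 8, 9, 13 do not contribute to this derivation.
Thus O(m), which is F(~m): ~m is forbidden.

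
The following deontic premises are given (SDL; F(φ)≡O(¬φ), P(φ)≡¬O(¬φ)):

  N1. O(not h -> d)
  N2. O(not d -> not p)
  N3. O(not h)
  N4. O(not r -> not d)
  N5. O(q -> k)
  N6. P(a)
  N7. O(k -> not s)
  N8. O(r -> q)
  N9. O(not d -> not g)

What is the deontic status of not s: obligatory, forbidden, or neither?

Premise 3 states O(not h) outright.
With premise 1, O(not h -> d), the K-axiom yields O(d).
Premise 4, O(not r -> not d), contraposes to O(d -> r); with O(d) we get O(r).
With premise 8, O(r -> q), the K-axiom yields O(q).
With premise 5, O(q -> k), the K-axiom yields O(k).
From O(k) and premise 7, O(k -> not s), we obtain O(not s).
Premises 2, 6, 9 do not contribute to this derivation.
Hence not s is obligatory.

Obligatory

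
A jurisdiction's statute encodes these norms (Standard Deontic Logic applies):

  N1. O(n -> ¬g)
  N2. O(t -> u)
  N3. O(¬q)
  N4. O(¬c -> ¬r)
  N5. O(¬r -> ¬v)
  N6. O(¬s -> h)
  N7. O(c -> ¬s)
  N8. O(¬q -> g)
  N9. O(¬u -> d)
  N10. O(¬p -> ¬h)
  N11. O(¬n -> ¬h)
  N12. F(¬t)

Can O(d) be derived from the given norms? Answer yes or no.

Premise 9 is O(¬u -> d), but O(¬u) is not derivable from the premises, so it does not yield O(d).
No other premise forces O(d). An ideal world satisfying every premise can still have d false, so O(d) is not derivable.

No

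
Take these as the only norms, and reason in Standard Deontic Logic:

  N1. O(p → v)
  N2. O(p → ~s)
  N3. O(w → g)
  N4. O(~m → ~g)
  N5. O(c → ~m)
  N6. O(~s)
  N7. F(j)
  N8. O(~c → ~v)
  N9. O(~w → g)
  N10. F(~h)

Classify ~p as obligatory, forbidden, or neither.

Obligatory

Premises 3 and 9 cover both cases: O(w → g) and O(~w → g). Since w ∨ ~w is a tautology, O(g) follows.
The contrapositive of premise 4 (O(~m → ~g)) is O(g → m), and O(g) is already established, so O(m).
The contrapositive of premise 5 (O(c → ~m)) is O(m → ~c), and O(m) is already established, so O(~c).
With premise 8, O(~c → ~v), the K-axiom yields O(~v).
Premise 1, O(p → v), contraposes to O(~v → ~p); with O(~v) we get O(~p).
Premises 2, 6, 7, 10 do not contribute to this derivation.
Hence ~p is obligatory.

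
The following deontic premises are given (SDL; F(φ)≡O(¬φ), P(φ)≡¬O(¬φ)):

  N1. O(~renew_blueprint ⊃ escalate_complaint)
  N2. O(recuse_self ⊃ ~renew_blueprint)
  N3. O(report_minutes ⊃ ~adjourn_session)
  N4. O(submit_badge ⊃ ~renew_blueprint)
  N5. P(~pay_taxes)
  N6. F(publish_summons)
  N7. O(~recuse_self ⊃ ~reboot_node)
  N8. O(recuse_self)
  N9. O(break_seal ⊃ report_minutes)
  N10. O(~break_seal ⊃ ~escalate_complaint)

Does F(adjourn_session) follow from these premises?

Yes

Premise 8 states O(recuse_self) outright.
Applying K to premise 2 (O(recuse_self ⊃ ~renew_blueprint)) and O(recuse_self) yields O(~renew_blueprint).
From O(~renew_blueprint) and premise 1, O(~renew_blueprint ⊃ escalate_complaint), we obtain O(escalate_complaint).
Premise 10, O(~break_seal ⊃ ~escalate_complaint), contraposes to O(escalate_complaint ⊃ break_seal); with O(escalate_complaint) we get O(break_seal).
From O(break_seal) and premise 9, O(break_seal ⊃ report_minutes), we obtain O(report_minutes).
Premise 3 is O(report_minutes ⊃ ~adjourn_session); since O(report_minutes), deontic closure gives O(~adjourn_session).
Premises 4, 5, 6, 7 do not contribute to this derivation.
So O(~adjourn_session) holds, i.e. F(adjourn_session). The claim follows.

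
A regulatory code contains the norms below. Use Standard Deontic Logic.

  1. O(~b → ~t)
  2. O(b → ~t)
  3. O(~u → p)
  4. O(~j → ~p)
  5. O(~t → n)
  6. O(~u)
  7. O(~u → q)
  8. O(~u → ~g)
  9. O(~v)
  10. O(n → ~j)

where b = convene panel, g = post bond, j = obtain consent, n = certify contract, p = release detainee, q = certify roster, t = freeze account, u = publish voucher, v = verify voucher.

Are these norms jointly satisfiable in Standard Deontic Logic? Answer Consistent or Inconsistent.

Inconsistent

By case analysis on ~b: premise 1 gives O(~b → ~t) and premise 2 gives O(b → ~t), so O(~t) either way.
With premise 5, O(~t → n), the K-axiom yields O(n).
From O(n) and premise 10, O(n → ~j), we obtain O(~j).
From O(~j) and premise 4, O(~j → ~p), we obtain O(~p).
Premise 3 is O(~u → p); contrapositively O(~p → u). Since O(~p) holds, K gives O(u).
Yet premise 6 states O(~u).
We now have both O(u) and O(~u) — u is simultaneously obligatory and forbidden, violating the D-axiom.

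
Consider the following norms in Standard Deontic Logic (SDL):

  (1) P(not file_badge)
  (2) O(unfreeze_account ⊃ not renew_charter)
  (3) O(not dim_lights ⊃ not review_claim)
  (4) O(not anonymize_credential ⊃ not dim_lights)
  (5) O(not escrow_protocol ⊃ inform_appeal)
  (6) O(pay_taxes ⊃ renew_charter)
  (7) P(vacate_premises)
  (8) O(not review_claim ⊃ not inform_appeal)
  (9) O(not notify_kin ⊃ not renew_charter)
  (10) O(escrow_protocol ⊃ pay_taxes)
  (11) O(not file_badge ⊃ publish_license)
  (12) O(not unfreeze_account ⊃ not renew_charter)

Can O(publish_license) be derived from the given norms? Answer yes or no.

Premise 11 is O(not file_badge ⊃ publish_license), but O(not file_badge) is not derivable from the premises (the permission P(not file_badge) asserts only not O(file_badge), not O(not file_badge)), so it does not yield O(publish_license).
No other premise forces O(publish_license). An ideal world satisfying every premise can still have publish_license false, so O(publish_license) is not derivable.

No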